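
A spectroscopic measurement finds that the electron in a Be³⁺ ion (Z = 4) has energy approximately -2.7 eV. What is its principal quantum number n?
n = 9

The exact energy levels follow E_n = -13.6057 Z² / n² eV with Z = 4.

The measured value (-2.7 eV) is reported to only 2 significant figures, so we must test candidate n values and see which one matches to that precision.

Candidate energies:
  n = 7:  E = -13.6057 × 4² / 7² = -4.44268 eV
  n = 8:  E = -13.6057 × 4² / 8² = -3.40143 eV
  n = 9:  E = -13.6057 × 4² / 9² = -2.68755 eV  ← matches
  n = 10:  E = -13.6057 × 4² / 10² = -2.17691 eV
  n = 11:  E = -13.6057 × 4² / 11² = -1.79910 eV

Checking against the measurement of -2.7 eV (2 sig figs), only n = 9 agrees:
E_9 = -2.68755 eV, which rounds to -2.7 eV ✓

Therefore n = 9.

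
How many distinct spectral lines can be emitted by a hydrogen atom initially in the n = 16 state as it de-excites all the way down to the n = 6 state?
55

The electron can occupy levels n = 6, 7, ..., 16 during de-excitation — that is m = 16 - 6 + 1 = 11 distinct levels.

The number of distinct spectral lines equals the number of ways to choose 2 of these m levels (each pair gives one possible emission transition):

Number of lines = m(m-1)/2 = 11×10/2 = 55

These correspond to all possible transitions between the 11 levels:
16 → 15, 16 → 14, 16 → 13, 16 → 12, 16 → 11, 16 → 10, 16 → 9, 16 → 8...

Each transition produces a photon with a unique energy (and thus wavelength). This count does not depend on Z.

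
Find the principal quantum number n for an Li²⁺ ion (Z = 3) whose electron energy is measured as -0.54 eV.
n = 15

The exact energy levels follow E_n = -13.6057 Z² / n² eV with Z = 3.

The measured value (-0.54 eV) is reported to only 2 significant figures, so we must test candidate n values and see which one matches to that precision.

Candidate energies:
  n = 13:  E = -13.6057 × 3² / 13² = -0.72456 eV
  n = 14:  E = -13.6057 × 3² / 14² = -0.62475 eV
  n = 15:  E = -13.6057 × 3² / 15² = -0.54423 eV  ← matches
  n = 16:  E = -13.6057 × 3² / 16² = -0.47833 eV
  n = 17:  E = -13.6057 × 3² / 17² = -0.42371 eV

Checking against the measurement of -0.54 eV (2 sig figs), only n = 15 agrees:
E_15 = -0.54423 eV, which rounds to -0.54 eV ✓

Therefore n = 15.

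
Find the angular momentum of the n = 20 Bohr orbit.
2.109e-33 J·s (or 20ℏ)

In the Bohr model, angular momentum is quantized:
L = nℏ

where ℏ = h/(2π) = 1.05457e-34 J·s

For n = 20:
L = 20 × 1.05457e-34 J·s
L = 2.109e-33 J·s

This can also be written as L = 20ℏ.
The angular momentum is an integer multiple of the reduced Planck constant.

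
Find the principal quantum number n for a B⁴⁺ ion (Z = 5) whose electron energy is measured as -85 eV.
n = 2

The exact energy levels follow E_n = -13.6057 Z² / n² eV with Z = 5.

The measured value (-85 eV) is reported to only 2 significant figures, so we must test candidate n values and see which one matches to that precision.

Candidate energies:
  n = 1:  E = -13.6057 × 5² / 1² = -340.14250 eV
  n = 2:  E = -13.6057 × 5² / 2² = -85.03563 eV  ← matches
  n = 3:  E = -13.6057 × 5² / 3² = -37.79361 eV
  n = 4:  E = -13.6057 × 5² / 4² = -21.25891 eV

Checking against the measurement of -85 eV (2 sig figs), only n = 2 agrees:
E_2 = -85.03563 eV, which rounds to -85 eV ✓

Therefore n = 2.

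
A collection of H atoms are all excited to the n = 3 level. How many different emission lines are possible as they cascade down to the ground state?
3

The electron can occupy levels n = 1, 2, ..., 3 during de-excitation — that is m = 3 - 1 + 1 = 3 distinct levels.

The number of distinct spectral lines equals the number of ways to choose 2 of these m levels (each pair gives one possible emission transition):

Number of lines = m(m-1)/2 = 3×2/2 = 3

These correspond to all possible transitions between the 3 levels:
3 → 2, 3 → 1, 2 → 1

Each transition produces a photon with a unique energy (and thus wavelength). This count does not depend on Z.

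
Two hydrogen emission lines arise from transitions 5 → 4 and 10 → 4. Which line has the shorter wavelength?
10 → 4

Calculate the energy for each transition:

Transition 5 → 4:
ΔE₁ = |E_4 - E_5| = |-13.6057/4² - (-13.6057/5²)|
ΔE₁ = |-0.8503562500 - (-0.5442280000)| = 0.3061283 eV

Transition 10 → 4:
ΔE₂ = |E_4 - E_10| = |-13.6057/4² - (-13.6057/10²)|
ΔE₂ = |-0.8503562500 - (-0.1360570000)| = 0.7142993 eV

Since 0.7142993 eV > 0.3061283 eV, the transition 10 → 4 emits the more energetic photon.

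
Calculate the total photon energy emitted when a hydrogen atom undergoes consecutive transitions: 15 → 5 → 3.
1.45127 eV

The energy levels of hydrogen are E_n = -13.6057 / n² eV.

First transition (15 → 5):
ΔE₁ = |E_5 - E_15|
ΔE₁ = |-0.54422800000 - (-0.06046977778)| = 0.48375822 eV

Second transition (5 → 3):
ΔE₂ = |E_3 - E_5|
ΔE₂ = |-1.51174444444 - (-0.54422800000)| = 0.96751644 eV

Total energy released:
E_total = ΔE₁ + ΔE₂ = 0.48375822 + 0.96751644 = 1.45127 eV

Note: This equals the direct transition 15 → 3: 1.45127 eV ✓
Energy is conserved regardless of the path taken.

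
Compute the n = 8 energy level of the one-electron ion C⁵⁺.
-7.653 eV

For hydrogen-like ions, the energy levels scale with Z²:
E_n = -13.6057 Z² / n² eV

For C⁵⁺ (Z = 6) at n = 8:
E_8 = -13.6057 × 6² / 8²
E_8 = -13.6057 × 36 / 64
E_8 = -489.8052 / 64
E_8 = -7.653 eV

The energy is 36 times more negative than hydrogen at the same n due to the stronger nuclear charge.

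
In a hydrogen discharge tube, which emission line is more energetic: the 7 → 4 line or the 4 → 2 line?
4 → 2

Calculate the energy for each transition:

Transition 7 → 4:
ΔE₁ = |E_4 - E_7| = |-13.6057/4² - (-13.6057/7²)|
ΔE₁ = |-0.850356250 - (-0.277667347)| = 0.572689 eV

Transition 4 → 2:
ΔE₂ = |E_2 - E_4| = |-13.6057/2² - (-13.6057/4²)|
ΔE₂ = |-3.401425000 - (-0.850356250)| = 2.551069 eV

Since 2.551069 eV > 0.572689 eV, the transition 4 → 2 emits the more energetic photon.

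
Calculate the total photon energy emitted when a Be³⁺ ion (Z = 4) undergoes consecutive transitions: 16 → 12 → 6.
5.196622 eV

The energy levels of Be³⁺ are E_n = -13.6057 × 4² / n² eV.

First transition (16 → 12):
ΔE₁ = |E_12 - E_16|
ΔE₁ = |-1.511744444444 - (-0.850356250000)| = 0.661388194 eV

Second transition (12 → 6):
ΔE₂ = |E_6 - E_12|
ΔE₂ = |-6.046977777778 - (-1.511744444444)| = 4.535233333 eV

Total energy released:
E_total = ΔE₁ + ΔE₂ = 0.661388194 + 4.535233333 = 5.196622 eV

Note: This equals the direct transition 16 → 6: 5.196622 eV ✓
Energy is conserved regardless of the path taken.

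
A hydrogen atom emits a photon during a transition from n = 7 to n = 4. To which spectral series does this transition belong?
Brackett series

The spectral series in hydrogen are named based on the final (lower) energy level:
- Lyman series: n_final = 1 (ultraviolet)
- Balmer series: n_final = 2 (visible/near-UV)
- Paschen series: n_final = 3 (infrared)
- Brackett series: n_final = 4 (infrared)
- Pfund series: n_final = 5 (far infrared)

Since this transition ends at n = 4, it belongs to the Brackett series.

For reference, this 7 → 4 line has photon energy
ΔE = 13.6057 eV × (1/4² - 1/7²) = 0.57268890306 eV,
corresponding to wavelength λ = hc/ΔE = 1239.84 eV·nm / 0.57268890306 eV = 2164.94504 nm in the infrared region.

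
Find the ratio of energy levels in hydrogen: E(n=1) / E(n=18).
324.0000

Using E_n = -13.6057 Z² / n² eV with Z = 1:

E_1 = -13.6057 / 1² = -13.6057 / 1 = -13.6057000000 eV
E_18 = -13.6057 / 18² = -13.6057 / 324 = -0.0419929012 eV

The ratio is:
E_1/E_18 = (-13.6057000000) / (-0.0419929012)
E_1/E_18 = (-13.6057/1) / (-13.6057/324)
E_1/E_18 = 324/1
E_1/E_18 = 324.0000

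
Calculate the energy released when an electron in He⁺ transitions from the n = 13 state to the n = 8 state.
0.53 eV

The energy levels are E_n = -13.6057 Z² eV / n².

Energy at n = 13: E_13 = -13.6057 × 2² / 13² = -0.32203 eV
Energy at n = 8: E_8 = -13.6057 × 2² / 8² = -0.85036 eV

For emission (electron falling to lower state), the photon energy is:
E_photon = E_13 - E_8 = |-0.32203 - (-0.85036)|
E_photon = 0.53 eV

This energy is carried away by the emitted photon.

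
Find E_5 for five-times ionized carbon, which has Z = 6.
-19.592 eV

For hydrogen-like ions, the energy levels scale with Z²:
E_n = -13.6057 Z² / n² eV

For C⁵⁺ (Z = 6) at n = 5:
E_5 = -13.6057 × 6² / 5²
E_5 = -13.6057 × 36 / 25
E_5 = -489.8052 / 25
E_5 = -19.592 eV

The energy is 36 times more negative than hydrogen at the same n due to the stronger nuclear charge.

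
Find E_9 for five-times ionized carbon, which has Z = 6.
-6.047 eV

For hydrogen-like ions, the energy levels scale with Z²:
E_n = -13.6057 Z² / n² eV

For C⁵⁺ (Z = 6) at n = 9:
E_9 = -13.6057 × 6² / 9²
E_9 = -13.6057 × 36 / 81
E_9 = -489.8052 / 81
E_9 = -6.047 eV

The energy is 36 times more negative than hydrogen at the same n due to the stronger nuclear charge.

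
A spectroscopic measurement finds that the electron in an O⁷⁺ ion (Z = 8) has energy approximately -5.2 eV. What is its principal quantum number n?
n = 13

The exact energy levels follow E_n = -13.6057 Z² / n² eV with Z = 8.

The measured value (-5.2 eV) is reported to only 2 significant figures, so we must test candidate n values and see which one matches to that precision.

Candidate energies:
  n = 11:  E = -13.6057 × 8² / 11² = -7.19640 eV
  n = 12:  E = -13.6057 × 8² / 12² = -6.04698 eV
  n = 13:  E = -13.6057 × 8² / 13² = -5.15245 eV  ← matches
  n = 14:  E = -13.6057 × 8² / 14² = -4.44268 eV
  n = 15:  E = -13.6057 × 8² / 15² = -3.87007 eV

Checking against the measurement of -5.2 eV (2 sig figs), only n = 13 agrees:
E_13 = -5.15245 eV, which rounds to -5.2 eV ✓

Therefore n = 13.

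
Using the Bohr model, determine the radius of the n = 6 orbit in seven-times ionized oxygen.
0.2381 nm (or 2.3813 Å)

The Bohr radius formula is:
r_n = n² a₀ / Z

where a₀ = 0.0529177 nm is the Bohr radius.

For O⁷⁺ (Z = 8) at n = 6:
r_6 = 6² × 0.0529177 nm / 8
r_6 = 36 × 0.0529177 nm / 8
r_6 = 1.90504 nm / 8
r_6 = 0.2381 nm

The electron orbits at approximately 0.2381 nm from the nucleus.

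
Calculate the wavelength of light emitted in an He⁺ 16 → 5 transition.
631.18 nm

First, find the transition energy using E_n = -13.6057 Z² / n² eV:
E_16 = -13.6057 × 2² / 16² = -0.212589 eV
E_5 = -13.6057 × 2² / 5² = -2.176912 eV

Photon energy: |ΔE| = |E_5 - E_16| = 1.964323 eV

Convert to wavelength using E = hc/λ with hc = 1239.84 eV·nm:
λ = hc/E = 1239.84 eV·nm / 1.964323 eV
λ = 631.18 nm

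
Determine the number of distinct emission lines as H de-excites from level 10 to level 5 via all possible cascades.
15

The electron can occupy levels n = 5, 6, ..., 10 during de-excitation — that is m = 10 - 5 + 1 = 6 distinct levels.

The number of distinct spectral lines equals the number of ways to choose 2 of these m levels (each pair gives one possible emission transition):

Number of lines = m(m-1)/2 = 6×5/2 = 15

These correspond to all possible transitions between the 6 levels:
10 → 9, 10 → 8, 10 → 7, 10 → 6, 10 → 5, 9 → 8, 9 → 7, 9 → 6...

Each transition produces a photon with a unique energy (and thus wavelength). This count does not depend on Z.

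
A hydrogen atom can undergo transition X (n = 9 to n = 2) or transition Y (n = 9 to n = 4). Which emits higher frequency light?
9 → 2

Calculate the energy for each transition:

Transition 9 → 2:
ΔE₁ = |E_2 - E_9| = |-13.6057/2² - (-13.6057/9²)|
ΔE₁ = |-3.4014250000 - (-0.1679716049)| = 3.2334534 eV

Transition 9 → 4:
ΔE₂ = |E_4 - E_9| = |-13.6057/4² - (-13.6057/9²)|
ΔE₂ = |-0.8503562500 - (-0.1679716049)| = 0.6823846 eV

Since 3.2334534 eV > 0.6823846 eV, the transition 9 → 2 emits the more energetic photon.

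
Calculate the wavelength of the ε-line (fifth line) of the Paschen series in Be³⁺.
59.646445 nm

The lines of a series are numbered from the longest wavelength (smallest ΔE) outward; the fifth line is the transition from n = n_f + 5 to n_f.
The Paschen series has all transitions ending at n_f = 3.

For Be³⁺ (Z = 4), the fifth line (ε-line) is the jump from n = 8 to n = 3:
E_8 = -13.6057 × 4² / 8² = -3.40142500 eV
E_3 = -13.6057 × 4² / 3² = -24.18791111 eV
ΔE = E_8 - E_3 = 20.78648611 eV

λ = hc/E = 1239.84 eV·nm / 20.78648611 eV
λ = 59.646445 nm

This is the ε-line of the Paschen series in Be³⁺.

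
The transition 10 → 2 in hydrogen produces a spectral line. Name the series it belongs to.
Balmer series

The spectral series in hydrogen are named based on the final (lower) energy level:
- Lyman series: n_final = 1 (ultraviolet)
- Balmer series: n_final = 2 (visible/near-UV)
- Paschen series: n_final = 3 (infrared)
- Brackett series: n_final = 4 (infrared)
- Pfund series: n_final = 5 (far infrared)

Since this transition ends at n = 2, it belongs to the Balmer series.

For reference, this 10 → 2 line has photon energy
ΔE = 13.6057 eV × (1/2² - 1/10²) = 3.265368 eV,
corresponding to wavelength λ = hc/ΔE = 1239.84 eV·nm / 3.265368 eV = 379.69 nm in the visible/near-UV region.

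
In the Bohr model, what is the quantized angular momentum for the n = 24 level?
2.5310e-33 J·s (or 24ℏ)

In the Bohr model, angular momentum is quantized:
L = nℏ

where ℏ = h/(2π) = 1.054572e-34 J·s

For n = 24:
L = 24 × 1.054572e-34 J·s
L = 2.5310e-33 J·s

This can also be written as L = 24ℏ.
The angular momentum is an integer multiple of the reduced Planck constant.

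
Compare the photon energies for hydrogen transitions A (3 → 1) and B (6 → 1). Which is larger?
6 → 1

Calculate the energy for each transition:

Transition 3 → 1:
ΔE₁ = |E_1 - E_3| = |-13.6057/1² - (-13.6057/3²)|
ΔE₁ = |-13.6057000000 - (-1.5117444444)| = 12.0939556 eV

Transition 6 → 1:
ΔE₂ = |E_1 - E_6| = |-13.6057/1² - (-13.6057/6²)|
ΔE₂ = |-13.6057000000 - (-0.3779361111)| = 13.2277639 eV

Since 13.2277639 eV > 12.0939556 eV, the transition 6 → 1 emits the more energetic photon.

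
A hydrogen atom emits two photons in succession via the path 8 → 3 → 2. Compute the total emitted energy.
3.18884 eV

The energy levels of hydrogen are E_n = -13.6057 / n² eV.

First transition (8 → 3):
ΔE₁ = |E_3 - E_8|
ΔE₁ = |-1.51174444444 - (-0.21258906250)| = 1.29915538 eV

Second transition (3 → 2):
ΔE₂ = |E_2 - E_3|
ΔE₂ = |-3.40142500000 - (-1.51174444444)| = 1.88968056 eV

Total energy released:
E_total = ΔE₁ + ΔE₂ = 1.29915538 + 1.88968056 = 3.18884 eV

Note: This equals the direct transition 8 → 2: 3.18884 eV ✓
Energy is conserved regardless of the path taken.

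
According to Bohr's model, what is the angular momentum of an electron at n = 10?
1.055e-33 J·s (or 10ℏ)

In the Bohr model, angular momentum is quantized:
L = nℏ

where ℏ = h/(2π) = 1.05457e-34 J·s

For n = 10:
L = 10 × 1.05457e-34 J·s
L = 1.055e-33 J·s

This can also be written as L = 10ℏ.
The angular momentum is an integer multiple of the reduced Planck constant.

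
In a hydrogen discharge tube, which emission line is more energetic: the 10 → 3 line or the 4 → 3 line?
10 → 3

Calculate the energy for each transition:

Transition 10 → 3:
ΔE₁ = |E_3 - E_10| = |-13.6057/3² - (-13.6057/10²)|
ΔE₁ = |-1.5117444444 - (-0.1360570000)| = 1.3756874 eV

Transition 4 → 3:
ΔE₂ = |E_3 - E_4| = |-13.6057/3² - (-13.6057/4²)|
ΔE₂ = |-1.5117444444 - (-0.8503562500)| = 0.6613882 eV

Since 1.3756874 eV > 0.6613882 eV, the transition 10 → 3 emits the more energetic photon.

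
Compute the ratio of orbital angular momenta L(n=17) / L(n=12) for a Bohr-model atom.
1.41667

In the Bohr model, L_n = nℏ, so the ratio is purely the ratio of quantum numbers:

L_17/L_12 = 17ℏ / 12ℏ = 17/12 = 1.41667

The angular momentum scales linearly with n.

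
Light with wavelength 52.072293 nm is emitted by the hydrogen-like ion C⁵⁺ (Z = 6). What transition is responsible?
n = 4 → n = 3

First, find the photon energy from the wavelength (hc = 1239.84 eV·nm):
E = hc/λ = 1239.84 eV·nm / 52.072293 nm = 23.809975 eV

The energy levels of C⁵⁺ satisfy E_n = -13.6057 × 6² / n² eV, so an emission n_i → n_f releases
ΔE = 13.6057 × 6² × (1/n_f² − 1/n_i²) eV.

Setting ΔE equal to the photon energy:
1/n_f² − 1/n_i² = 23.809975 / (13.6057 × 6²) = 0.048611111

Since 1/n_i² must be positive, we need 1/n_f² > 0.048611111, i.e. n_f ≤ 4. For each allowed n_f, solve n_i = (1/n_f² − 0.048611111)^(−1/2) and check whether it is a whole number:
  n_f = 1: 1/n_i² = 1.000000000 − 0.048611111 = 0.951388889 → n_i = 1.025  (not an integer) ✗
  n_f = 2: 1/n_i² = 0.250000000 − 0.048611111 = 0.201388889 → n_i = 2.228  (not an integer) ✗
  n_f = 3: 1/n_i² = 0.111111111 − 0.048611111 = 0.062500000 → n_i = 4.000  → integer, n_i = 4 ✓
  n_f = 4: 1/n_i² = 0.062500000 − 0.048611111 = 0.013888889 → n_i = 8.485  (not an integer) ✗

Only n_f = 3 gives an integer upper level, n_i = 4.

The transition is from n = 4 to n = 3 (emission).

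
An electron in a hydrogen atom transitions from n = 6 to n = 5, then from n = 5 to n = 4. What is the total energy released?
0.472420 eV

The energy levels of hydrogen are E_n = -13.6057 / n² eV.

First transition (6 → 5):
ΔE₁ = |E_5 - E_6|
ΔE₁ = |-0.544228000000 - (-0.377936111111)| = 0.166291889 eV

Second transition (5 → 4):
ΔE₂ = |E_4 - E_5|
ΔE₂ = |-0.850356250000 - (-0.544228000000)| = 0.306128250 eV

Total energy released:
E_total = ΔE₁ + ΔE₂ = 0.166291889 + 0.306128250 = 0.472420 eV

Note: This equals the direct transition 6 → 4: 0.472420 eV ✓
Energy is conserved regardless of the path taken.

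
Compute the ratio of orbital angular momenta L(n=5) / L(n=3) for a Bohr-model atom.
1.666667

In the Bohr model, L_n = nℏ, so the ratio is purely the ratio of quantum numbers:

L_5/L_3 = 5ℏ / 3ℏ = 5/3 = 1.666667

The angular momentum scales linearly with n.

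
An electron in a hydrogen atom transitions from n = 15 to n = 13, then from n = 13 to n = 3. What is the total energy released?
1.45127 eV

The energy levels of hydrogen are E_n = -13.6057 / n² eV.

First transition (15 → 13):
ΔE₁ = |E_13 - E_15|
ΔE₁ = |-0.08050710059 - (-0.06046977778)| = 0.02003732 eV

Second transition (13 → 3):
ΔE₂ = |E_3 - E_13|
ΔE₂ = |-1.51174444444 - (-0.08050710059)| = 1.43123734 eV

Total energy released:
E_total = ΔE₁ + ΔE₂ = 0.02003732 + 1.43123734 = 1.45127 eV

Note: This equals the direct transition 15 → 3: 1.45127 eV ✓
Energy is conserved regardless of the path taken.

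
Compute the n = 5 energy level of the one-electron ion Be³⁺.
-8.70765 eV

For hydrogen-like ions, the energy levels scale with Z²:
E_n = -13.6057 Z² / n² eV

For Be³⁺ (Z = 4) at n = 5:
E_5 = -13.6057 × 4² / 5²
E_5 = -13.6057 × 16 / 25
E_5 = -217.6912 / 25
E_5 = -8.70765 eV

The energy is 16 times more negative than hydrogen at the same n due to the stronger nuclear charge.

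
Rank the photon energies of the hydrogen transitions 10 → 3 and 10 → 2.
10 → 2

Calculate the energy for each transition:

Transition 10 → 3:
ΔE₁ = |E_3 - E_10| = |-13.6057/3² - (-13.6057/10²)|
ΔE₁ = |-1.511744444 - (-0.136057000)| = 1.375687 eV

Transition 10 → 2:
ΔE₂ = |E_2 - E_10| = |-13.6057/2² - (-13.6057/10²)|
ΔE₂ = |-3.401425000 - (-0.136057000)| = 3.265368 eV

Since 3.265368 eV > 1.375687 eV, the transition 10 → 2 emits the more energetic photon.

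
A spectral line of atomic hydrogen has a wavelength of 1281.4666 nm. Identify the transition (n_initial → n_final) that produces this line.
n = 5 → n = 3

First, find the photon energy from the wavelength (hc = 1239.84 eV·nm):
E = hc/λ = 1239.84 eV·nm / 1281.4666 nm = 0.96751644 eV

The energy levels of hydrogen satisfy E_n = -13.6057 / n² eV, so an emission n_i → n_f releases
ΔE = 13.6057 × (1/n_f² − 1/n_i²) eV.

Setting ΔE equal to the photon energy:
1/n_f² − 1/n_i² = 0.96751644 / 13.6057 = 0.071111111

Since 1/n_i² must be positive, we need 1/n_f² > 0.071111111, i.e. n_f ≤ 3. For each allowed n_f, solve n_i = (1/n_f² − 0.071111111)^(−1/2) and check whether it is a whole number:
  n_f = 1: 1/n_i² = 1.000000000 − 0.071111111 = 0.928888889 → n_i = 1.038  (not an integer) ✗
  n_f = 2: 1/n_i² = 0.250000000 − 0.071111111 = 0.178888889 → n_i = 2.364  (not an integer) ✗
  n_f = 3: 1/n_i² = 0.111111111 − 0.071111111 = 0.040000000 → n_i = 5.000  → integer, n_i = 5 ✓

Only n_f = 3 gives an integer upper level, n_i = 5.

The transition is from n = 5 to n = 3 (emission).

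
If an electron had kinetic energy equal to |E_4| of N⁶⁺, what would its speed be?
3.83e+06 m/s (or 1.2770% of c)

The binding energy at n = 4 for N⁶⁺ is:
E_4 = -13.6057 × 7²/4² = -41.667456 eV
|E_4| = 41.667456 eV

Convert to Joules:
KE = 41.667456 eV × (1.602177 × 10⁻¹⁹ J/eV) = 6.6759e-18 J

Using KE = ½mv²:
v = √(2·KE/m_e)
v = √(2 × 6.6759e-18 J / 9.10938 × 10⁻³¹ kg)
v = 3.83e+06 m/s

This is approximately 1.2770% the speed of light.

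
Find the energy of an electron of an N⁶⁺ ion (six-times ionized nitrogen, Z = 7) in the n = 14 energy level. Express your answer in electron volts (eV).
-3.401425 eV

The energy levels of a hydrogen-like atom are given by:
E_n = -13.6057 Z² / n² eV  (with Z = 7 for N⁶⁺)

For n = 14:
E_14 = -13.6057 × 7² / 14²
E_14 = -13.6057 × 49 / 196
E_14 = -3.401425 eV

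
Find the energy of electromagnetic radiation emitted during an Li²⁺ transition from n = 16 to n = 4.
7.175 eV

The energy levels are E_n = -13.6057 Z² eV / n².

Energy at n = 16: E_16 = -13.6057 × 3² / 16² = -0.478325 eV
Energy at n = 4: E_4 = -13.6057 × 3² / 4² = -7.653206 eV

For emission (electron falling to lower state), the photon energy is:
E_photon = E_16 - E_4 = |-0.478325 - (-7.653206)|
E_photon = 7.175 eV

This energy is carried away by the emitted photon.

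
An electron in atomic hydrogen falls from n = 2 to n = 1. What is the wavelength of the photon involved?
121.502018 nm

First, find the transition energy using E_n = -13.6057 / n² eV:
E_2 = -13.6057 / 2² = -3.401425000 eV
E_1 = -13.6057 / 1² = -13.605700000 eV

Photon energy: |ΔE| = |E_1 - E_2| = 10.204275000 eV

Convert to wavelength using E = hc/λ with hc = 1239.84 eV·nm:
λ = hc/E = 1239.84 eV·nm / 10.204275000 eV
λ = 121.502018 nm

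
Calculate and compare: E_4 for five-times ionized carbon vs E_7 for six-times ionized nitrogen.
C⁵⁺ at n = 4 (E = -30.61 eV)

Using E_n = -13.6057 Z² / n² eV:

C⁵⁺ (Z = 6) at n = 4:
E = -13.6057 × 6² / 4² = -13.6057 × 36 / 16 = -30.61283 eV

N⁶⁺ (Z = 7) at n = 7:
E = -13.6057 × 7² / 7² = -13.6057 × 49 / 49 = -13.60570 eV

Since -30.61283 eV < -13.60570 eV,
C⁵⁺ at n = 4 is more tightly bound (requires more energy to ionize).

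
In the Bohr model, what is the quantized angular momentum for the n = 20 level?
2.11e-33 J·s (or 20ℏ)

In the Bohr model, angular momentum is quantized:
L = nℏ

where ℏ = h/(2π) = 1.0546e-34 J·s

For n = 20:
L = 20 × 1.0546e-34 J·s
L = 2.11e-33 J·s

This can also be written as L = 20ℏ.
The angular momentum is an integer multiple of the reduced Planck constant.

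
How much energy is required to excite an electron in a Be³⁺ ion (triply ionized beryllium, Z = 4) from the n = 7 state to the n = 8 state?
1.0413 eV

The energy levels of a hydrogen-like atom are E_n = -13.6057 Z² eV / n².

Energy at n = 7: E_7 = -13.6057 × 4² / 7² = -4.4426776 eV
Energy at n = 8: E_8 = -13.6057 × 4² / 8² = -3.4014250 eV

The excitation energy is the difference:
ΔE = E_8 - E_7
ΔE = -3.4014250 - (-4.4426776)
ΔE = 1.0413 eV

Since this is positive, energy must be absorbed (photon absorption).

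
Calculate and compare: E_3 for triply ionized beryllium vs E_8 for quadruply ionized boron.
Be³⁺ at n = 3 (E = -24.1879 eV)

Using E_n = -13.6057 Z² / n² eV:

Be³⁺ (Z = 4) at n = 3:
E = -13.6057 × 4² / 3² = -13.6057 × 16 / 9 = -24.1879111 eV

B⁴⁺ (Z = 5) at n = 8:
E = -13.6057 × 5² / 8² = -13.6057 × 25 / 64 = -5.3147266 eV

Since -24.1879111 eV < -5.3147266 eV,
Be³⁺ at n = 3 is more tightly bound (requires more energy to ionize).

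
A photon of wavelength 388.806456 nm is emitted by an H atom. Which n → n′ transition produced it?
n = 8 → n = 2

First, find the photon energy from the wavelength (hc = 1239.84 eV·nm):
E = hc/λ = 1239.84 eV·nm / 388.806456 nm = 3.1888359 eV

The energy levels of hydrogen satisfy E_n = -13.6057 / n² eV, so an emission n_i → n_f releases
ΔE = 13.6057 × (1/n_f² − 1/n_i²) eV.

Setting ΔE equal to the photon energy:
1/n_f² − 1/n_i² = 3.1888359 / 13.6057 = 0.23437500

Since 1/n_i² must be positive, we need 1/n_f² > 0.23437500, i.e. n_f ≤ 2. For each allowed n_f, solve n_i = (1/n_f² − 0.23437500)^(−1/2) and check whether it is a whole number:
  n_f = 1: 1/n_i² = 1.00000000 − 0.23437500 = 0.76562500 → n_i = 1.143  (not an integer) ✗
  n_f = 2: 1/n_i² = 0.25000000 − 0.23437500 = 0.01562500 → n_i = 8.000  → integer, n_i = 8 ✓

Only n_f = 2 gives an integer upper level, n_i = 8.

The transition is from n = 8 to n = 2 (emission).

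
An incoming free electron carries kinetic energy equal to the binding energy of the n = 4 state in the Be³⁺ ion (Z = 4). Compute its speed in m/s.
2.1877e+06 m/s (or 0.729736% of c)

The binding energy at n = 4 for Be³⁺ is:
E_4 = -13.6057 × 4²/4² = -13.60570000 eV
|E_4| = 13.60570000 eV

Convert to Joules:
KE = 13.60570000 eV × (1.602177 × 10⁻¹⁹ J/eV) = 2.179874e-18 J

Using KE = ½mv²:
v = √(2·KE/m_e)
v = √(2 × 2.179874e-18 J / 9.10938 × 10⁻³¹ kg)
v = 2.1877e+06 m/s

This is approximately 0.729736% the speed of light.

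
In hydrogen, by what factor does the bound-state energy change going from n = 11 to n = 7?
2.4694

Using E_n = -13.6057 Z² / n² eV with Z = 1:

E_7 = -13.6057 / 7² = -13.6057 / 49 = -0.2776673469 eV
E_11 = -13.6057 / 11² = -13.6057 / 121 = -0.1124438017 eV

The ratio is:
E_7/E_11 = (-0.2776673469) / (-0.1124438017)
E_7/E_11 = (-13.6057/49) / (-13.6057/121)
E_7/E_11 = 121/49
E_7/E_11 = 2.4694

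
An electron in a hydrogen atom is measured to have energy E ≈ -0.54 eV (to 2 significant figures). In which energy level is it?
n = 5

The exact energy levels follow E_n = -13.6057 eV / n².

The measured value (-0.54 eV) is reported to only 2 significant figures, so we must test candidate n values and see which one matches to that precision.

Candidate energies:
  n = 3:  E = -13.6057/3² = -1.51174 eV
  n = 4:  E = -13.6057/4² = -0.85036 eV
  n = 5:  E = -13.6057/5² = -0.54423 eV  ← matches
  n = 6:  E = -13.6057/6² = -0.37794 eV
  n = 7:  E = -13.6057/7² = -0.27767 eV

Checking against the measurement of -0.54 eV (2 sig figs), only n = 5 agrees:
E_5 = -0.54423 eV, which rounds to -0.54 eV ✓

Therefore n = 5.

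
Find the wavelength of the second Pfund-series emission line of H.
4651.24911 nm

The lines of a series are numbered from the longest wavelength (smallest ΔE) outward; the second line is the transition from n = n_f + 2 to n_f.
The Pfund series has all transitions ending at n_f = 5.

For H, the second line (β-line) is the jump from n = 7 to n = 5:
E_7 = -13.6057 / 7² = -0.27766734694 eV
E_5 = -13.6057 / 5² = -0.54422800000 eV
ΔE = E_7 - E_5 = 0.26656065306 eV

λ = hc/E = 1239.84 eV·nm / 0.26656065306 eV
λ = 4651.24911 nm

This is the β-line of the Pfund series in H.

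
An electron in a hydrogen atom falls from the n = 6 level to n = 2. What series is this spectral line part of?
Balmer series

The spectral series in hydrogen are named based on the final (lower) energy level:
- Lyman series: n_final = 1 (ultraviolet)
- Balmer series: n_final = 2 (visible/near-UV)
- Paschen series: n_final = 3 (infrared)
- Brackett series: n_final = 4 (infrared)
- Pfund series: n_final = 5 (far infrared)

Since this transition ends at n = 2, it belongs to the Balmer series.

For reference, this 6 → 2 line has photon energy
ΔE = 13.6057 eV × (1/2² - 1/6²) = 3.0234888889 eV,
corresponding to wavelength λ = hc/ΔE = 1239.84 eV·nm / 3.0234888889 eV = 410.069309 nm in the visible/near-UV region.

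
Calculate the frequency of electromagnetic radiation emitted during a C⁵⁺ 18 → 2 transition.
2.9243e+16 Hz

First, find the transition energy:
E_18 = -13.6057 × 6² / 18² = -1.51174444 eV
E_2 = -13.6057 × 6² / 2² = -122.45130000 eV
|ΔE| = |E_2 - E_18| = 120.93955556 eV

Convert to Joules: E = 120.93955556 eV × (1.602177 × 10⁻¹⁹ J/eV) = 1.937666e-17 J

Using E = hf:
f = E/h = 1.937666e-17 J / (6.62607 × 10⁻³⁴ J·s)
f = 2.9243e+16 Hz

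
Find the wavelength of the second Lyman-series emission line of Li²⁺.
11.39 nm

The lines of a series are numbered from the longest wavelength (smallest ΔE) outward; the second line is the transition from n = n_f + 2 to n_f.
The Lyman series has all transitions ending at n_f = 1.

For Li²⁺ (Z = 3), the second line (β-line) is the jump from n = 3 to n = 1:
E_3 = -13.6057 × 3² / 3² = -13.6057 eV
E_1 = -13.6057 × 3² / 1² = -122.4513 eV
ΔE = E_3 - E_1 = 108.8456 eV

λ = hc/E = 1239.84 eV·nm / 108.8456 eV
λ = 11.39 nm

This is the β-line of the Lyman series in Li²⁺.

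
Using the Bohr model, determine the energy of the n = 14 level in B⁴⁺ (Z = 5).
-1.735421 eV

For hydrogen-like ions, the energy levels scale with Z²:
E_n = -13.6057 Z² / n² eV

For B⁴⁺ (Z = 5) at n = 14:
E_14 = -13.6057 × 5² / 14²
E_14 = -13.6057 × 25 / 196
E_14 = -340.1425 / 196
E_14 = -1.735421 eV

The energy is 25 times more negative than hydrogen at the same n due to the stronger nuclear charge.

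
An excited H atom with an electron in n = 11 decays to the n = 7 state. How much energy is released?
0.165 eV

The energy levels are E_n = -13.6057 eV / n².

Energy at n = 11: E_11 = -13.6057 / 11² = -0.112444 eV
Energy at n = 7: E_7 = -13.6057 / 7² = -0.277667 eV

For emission (electron falling to lower state), the photon energy is:
E_photon = E_11 - E_7 = |-0.112444 - (-0.277667)|
E_photon = 0.165 eV

This energy is carried away by the emitted photon.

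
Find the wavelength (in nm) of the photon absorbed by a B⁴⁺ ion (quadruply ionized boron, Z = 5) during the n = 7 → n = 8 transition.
762.061 nm

First, find the transition energy using E_n = -13.6057 Z² / n² eV:
E_7 = -13.6057 × 5² / 7² = -6.9416837 eV
E_8 = -13.6057 × 5² / 8² = -5.3147266 eV

Photon energy: |ΔE| = |E_8 - E_7| = 1.6269571 eV

Convert to wavelength using E = hc/λ with hc = 1239.84 eV·nm:
λ = hc/E = 1239.84 eV·nm / 1.6269571 eV
λ = 762.061 nm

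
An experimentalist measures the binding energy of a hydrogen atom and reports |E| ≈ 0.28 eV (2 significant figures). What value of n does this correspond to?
n = 7

The exact energy levels follow E_n = -13.6057 eV / n².

The measured value (-0.28 eV) is reported to only 2 significant figures, so we must test candidate n values and see which one matches to that precision.

Candidate energies:
  n = 5:  E = -13.6057/5² = -0.54423 eV
  n = 6:  E = -13.6057/6² = -0.37794 eV
  n = 7:  E = -13.6057/7² = -0.27767 eV  ← matches
  n = 8:  E = -13.6057/8² = -0.21259 eV
  n = 9:  E = -13.6057/9² = -0.16797 eV

Checking against the measurement of -0.28 eV (2 sig figs), only n = 7 agrees:
E_7 = -0.27767 eV, which rounds to -0.28 eV ✓

Therefore n = 7.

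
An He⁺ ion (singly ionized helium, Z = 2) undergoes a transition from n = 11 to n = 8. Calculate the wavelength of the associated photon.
3095.10 nm

First, find the transition energy using E_n = -13.6057 Z² / n² eV:
E_11 = -13.6057 × 2² / 11² = -0.44977521 eV
E_8 = -13.6057 × 2² / 8² = -0.85035625 eV

Photon energy: |ΔE| = |E_8 - E_11| = 0.40058104 eV

Convert to wavelength using E = hc/λ with hc = 1239.84 eV·nm:
λ = hc/E = 1239.84 eV·nm / 0.40058104 eV
λ = 3095.10 nm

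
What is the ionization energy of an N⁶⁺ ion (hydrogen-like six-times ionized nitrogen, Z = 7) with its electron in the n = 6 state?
18.51887 eV

The ionization energy is the energy needed to remove the electron completely (n → ∞).

For a hydrogen-like ion with Z = 7, E_n = -13.6057 Z² / n² eV.

At n = 6: E_6 = -13.6057 × 7² / 6² = -18.51886944 eV
At n = ∞: E_∞ = 0 eV

Ionization energy = E_∞ - E_6 = 0 - (-18.51886944) = 18.51886944 eV
Ionization energy ≈ 18.51887 eV

This is also called the binding energy of the electron in state n = 6.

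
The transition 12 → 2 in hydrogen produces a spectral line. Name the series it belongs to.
Balmer series

The spectral series in hydrogen are named based on the final (lower) energy level:
- Lyman series: n_final = 1 (ultraviolet)
- Balmer series: n_final = 2 (visible/near-UV)
- Paschen series: n_final = 3 (infrared)
- Brackett series: n_final = 4 (infrared)
- Pfund series: n_final = 5 (far infrared)

Since this transition ends at n = 2, it belongs to the Balmer series.

For reference, this 12 → 2 line has photon energy
ΔE = 13.6057 eV × (1/2² - 1/12²) = 3.306940972 eV,
corresponding to wavelength λ = hc/ΔE = 1239.84 eV·nm / 3.306940972 eV = 374.92051 nm in the visible/near-UV region.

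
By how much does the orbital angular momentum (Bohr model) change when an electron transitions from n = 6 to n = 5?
1.05e-34 J·s (or 1ℏ)

In the Bohr model, L_n = nℏ where ℏ = 1.0546e-34 J·s.

L_6 = 6ℏ = 6.3276e-34 J·s
L_5 = 5ℏ = 5.2730e-34 J·s

ΔL = L_6 - L_5 = (6 - 5)ℏ = 1ℏ
ΔL = 1 × 1.0546e-34 J·s = 1.05e-34 J·s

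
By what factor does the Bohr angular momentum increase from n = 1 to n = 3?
3.00

In the Bohr model, L_n = nℏ, so the ratio is purely the ratio of quantum numbers:

L_3/L_1 = 3ℏ / 1ℏ = 3/1 = 3.00

The angular momentum scales linearly with n.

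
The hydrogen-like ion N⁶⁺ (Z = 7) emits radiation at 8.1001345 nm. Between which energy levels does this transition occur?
n = 7 → n = 2

First, find the photon energy from the wavelength (hc = 1239.84 eV·nm):
E = hc/λ = 1239.84 eV·nm / 8.1001345 nm = 153.06413 eV

The energy levels of N⁶⁺ satisfy E_n = -13.6057 × 7² / n² eV, so an emission n_i → n_f releases
ΔE = 13.6057 × 7² × (1/n_f² − 1/n_i²) eV.

Setting ΔE equal to the photon energy:
1/n_f² − 1/n_i² = 153.06413 / (13.6057 × 7²) = 0.22959184

Since 1/n_i² must be positive, we need 1/n_f² > 0.22959184, i.e. n_f ≤ 2. For each allowed n_f, solve n_i = (1/n_f² − 0.22959184)^(−1/2) and check whether it is a whole number:
  n_f = 1: 1/n_i² = 1.00000000 − 0.22959184 = 0.77040816 → n_i = 1.139  (not an integer) ✗
  n_f = 2: 1/n_i² = 0.25000000 − 0.22959184 = 0.02040816 → n_i = 7.000  → integer, n_i = 7 ✓

Only n_f = 2 gives an integer upper level, n_i = 7.

The transition is from n = 7 to n = 2 (emission).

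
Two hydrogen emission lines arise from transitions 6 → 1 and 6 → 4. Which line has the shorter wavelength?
6 → 1

Calculate the energy for each transition:

Transition 6 → 1:
ΔE₁ = |E_1 - E_6| = |-13.6057/1² - (-13.6057/6²)|
ΔE₁ = |-13.60570000000 - (-0.37793611111)| = 13.22776389 eV

Transition 6 → 4:
ΔE₂ = |E_4 - E_6| = |-13.6057/4² - (-13.6057/6²)|
ΔE₂ = |-0.85035625000 - (-0.37793611111)| = 0.47242014 eV

Since 13.22776389 eV > 0.47242014 eV, the transition 6 → 1 emits the more energetic photon.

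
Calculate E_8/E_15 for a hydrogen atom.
3.515625

Using E_n = -13.6057 Z² / n² eV with Z = 1:

E_8 = -13.6057 / 8² = -13.6057 / 64 = -0.212589063 eV
E_15 = -13.6057 / 15² = -13.6057 / 225 = -0.060469778 eV

The ratio is:
E_8/E_15 = (-0.212589063) / (-0.060469778)
E_8/E_15 = (-13.6057/64) / (-13.6057/225)
E_8/E_15 = 225/64
E_8/E_15 = 3.515625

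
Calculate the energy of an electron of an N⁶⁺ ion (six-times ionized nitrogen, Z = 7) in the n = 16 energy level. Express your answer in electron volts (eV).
-2.604216 eV

The energy levels of a hydrogen-like atom are given by:
E_n = -13.6057 Z² / n² eV  (with Z = 7 for N⁶⁺)

For n = 16:
E_16 = -13.6057 × 7² / 16²
E_16 = -13.6057 × 49 / 256
E_16 = -2.604216 eV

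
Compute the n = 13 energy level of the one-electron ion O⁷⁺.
-5.15245 eV

For hydrogen-like ions, the energy levels scale with Z²:
E_n = -13.6057 Z² / n² eV

For O⁷⁺ (Z = 8) at n = 13:
E_13 = -13.6057 × 8² / 13²
E_13 = -13.6057 × 64 / 169
E_13 = -870.7648 / 169
E_13 = -5.15245 eV

The energy is 64 times more negative than hydrogen at the same n due to the stronger nuclear charge.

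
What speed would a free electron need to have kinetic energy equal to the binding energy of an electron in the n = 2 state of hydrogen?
1.09385e+06 m/s (or 0.36% of c)

The binding energy at n = 2 for hydrogen is:
E_2 = -13.6057/2² = -3.40142500 eV
|E_2| = 3.40142500 eV

Convert to Joules:
KE = 3.40142500 eV × (1.602177 × 10⁻¹⁹ J/eV) = 5.4496849e-19 J

Using KE = ½mv²:
v = √(2·KE/m_e)
v = √(2 × 5.4496849e-19 J / 9.10938 × 10⁻³¹ kg)
v = 1.09385e+06 m/s

This is approximately 0.36% the speed of light.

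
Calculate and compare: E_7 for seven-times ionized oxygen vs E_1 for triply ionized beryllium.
Be³⁺ at n = 1 (E = -217.691200 eV)

Using E_n = -13.6057 Z² / n² eV:

O⁷⁺ (Z = 8) at n = 7:
E = -13.6057 × 8² / 7² = -13.6057 × 64 / 49 = -17.770710204 eV

Be³⁺ (Z = 4) at n = 1:
E = -13.6057 × 4² / 1² = -13.6057 × 16 / 1 = -217.691200000 eV

Since -217.691200000 eV < -17.770710204 eV,
Be³⁺ at n = 1 is more tightly bound (requires more energy to ionize).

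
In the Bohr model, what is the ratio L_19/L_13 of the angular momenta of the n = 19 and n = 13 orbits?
1.462

In the Bohr model, L_n = nℏ, so the ratio is purely the ratio of quantum numbers:

L_19/L_13 = 19ℏ / 13ℏ = 19/13 = 1.462

The angular momentum scales linearly with n.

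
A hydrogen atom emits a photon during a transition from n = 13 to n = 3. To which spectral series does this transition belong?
Paschen series

The spectral series in hydrogen are named based on the final (lower) energy level:
- Lyman series: n_final = 1 (ultraviolet)
- Balmer series: n_final = 2 (visible/near-UV)
- Paschen series: n_final = 3 (infrared)
- Brackett series: n_final = 4 (infrared)
- Pfund series: n_final = 5 (far infrared)

Since this transition ends at n = 3, it belongs to the Paschen series.

For reference, this 13 → 3 line has photon energy
ΔE = 13.6057 eV × (1/3² - 1/13²) = 1.43123734 eV,
corresponding to wavelength λ = hc/ΔE = 1239.84 eV·nm / 1.43123734 eV = 866.2714 nm in the infrared region.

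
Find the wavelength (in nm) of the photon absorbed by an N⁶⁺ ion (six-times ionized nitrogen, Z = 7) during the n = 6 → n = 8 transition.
153.0288 nm

First, find the transition energy using E_n = -13.6057 Z² / n² eV:
E_6 = -13.6057 × 7² / 6² = -18.51886944 eV
E_8 = -13.6057 × 7² / 8² = -10.41686406 eV

Photon energy: |ΔE| = |E_8 - E_6| = 8.10200538 eV

Convert to wavelength using E = hc/λ with hc = 1239.84 eV·nm:
λ = hc/E = 1239.84 eV·nm / 8.10200538 eV
λ = 153.0288 nm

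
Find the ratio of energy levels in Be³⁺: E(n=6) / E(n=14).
5.44

Using E_n = -13.6057 Z² / n² eV with Z = 4:

E_6 = -13.6057 × 4² / 6² = -217.6912 / 36 = -6.04697778 eV
E_14 = -13.6057 × 4² / 14² = -217.6912 / 196 = -1.11066939 eV

The ratio is:
E_6/E_14 = (-6.04697778) / (-1.11066939)
E_6/E_14 = (-217.6912/36) / (-217.6912/196)
E_6/E_14 = 196/36
E_6/E_14 = 5.44
(Note: the Z² factors cancel in the ratio.)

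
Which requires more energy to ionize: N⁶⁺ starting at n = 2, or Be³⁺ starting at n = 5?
N⁶⁺ at n = 2 (E = -166.669825 eV)

Using E_n = -13.6057 Z² / n² eV:

N⁶⁺ (Z = 7) at n = 2:
E = -13.6057 × 7² / 2² = -13.6057 × 49 / 4 = -166.669825000 eV

Be³⁺ (Z = 4) at n = 5:
E = -13.6057 × 4² / 5² = -13.6057 × 16 / 25 = -8.707648000 eV

Since -166.669825000 eV < -8.707648000 eV,
N⁶⁺ at n = 2 is more tightly bound (requires more energy to ionize).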